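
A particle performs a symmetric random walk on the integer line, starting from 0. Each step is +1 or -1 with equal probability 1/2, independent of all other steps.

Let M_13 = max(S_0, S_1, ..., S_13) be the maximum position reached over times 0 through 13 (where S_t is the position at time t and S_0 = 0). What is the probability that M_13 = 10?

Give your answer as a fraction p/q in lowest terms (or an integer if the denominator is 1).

Answer: 13/8192

Derivation:
Let M_13 = max(S_0,...,S_13). Use the reflection principle: for j ≥ 1, #{paths with M_13 ≥ j} = #{S_13 ≥ j} + #{S_13 ≥ j+1}.
By reflection, #{M_13 ≥ 10} = #{S_13 ≥ 10} + #{S_13 ≥ 11} = 14 + 14 = 28.
#{M_13 ≥ 11} = #{S_13 ≥ 11} + #{S_13 ≥ 12} = 14 + 1 = 15.
#{M_13 = 10} = 28 - 15 = 13.
P(M_13 = 10) = 13/8192 = 13/8192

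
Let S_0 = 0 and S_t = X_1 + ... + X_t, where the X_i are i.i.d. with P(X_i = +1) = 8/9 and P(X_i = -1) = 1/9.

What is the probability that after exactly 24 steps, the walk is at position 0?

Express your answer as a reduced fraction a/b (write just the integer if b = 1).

Answer: 185828185332514816/79766443076872509863361

Derivation:
To be at 0 after 24 steps: need exactly 12 steps of +1 and 12 of -1.
Number of such sequences: C(24,12) = 2704156
Each has probability (8/9)^12 · (1/9)^12 = 68719476736/79766443076872509863361
P = 2704156 · 68719476736/79766443076872509863361 = 185828185332514816/79766443076872509863361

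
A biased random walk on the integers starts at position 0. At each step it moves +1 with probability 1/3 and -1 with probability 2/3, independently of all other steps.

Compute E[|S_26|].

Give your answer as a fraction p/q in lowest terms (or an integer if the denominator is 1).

S_26 takes values m ≡ 0 (mod 2) with |m| ≤ 26; P(S_26=m) = C(26,(26+m)/2) · (1/3)^((26+m)/2) · (2/3)^((26-m)/2).
Distribution: P(S=-26)=67108864/2541865828329, P(S=-24)=872415232/2541865828329, P(S=-22)=5452595200/2541865828329, P(S=-20)=21810380800/2541865828329, P(S=-18)=62704844800/2541865828329, P(S=-16)=137950658560/2541865828329, P(S=-14)=241413652480/2541865828329, P(S=-12)=344876646400/2541865828329, P(S=-10)=409541017600/2541865828329, P(S=-8)=409541017600/2541865828329, P(S=-6)=348109864960/2541865828329, P(S=-4)=253170810880/2541865828329, P(S=-2)=158231756800/2541865828329, P(S=0)=85201715200/2541865828329, P(S=2)=39557939200/2541865828329, P(S=4)=15823175680/2541865828329, P(S=6)=5439216640/2541865828329, P(S=8)=1599769600/2541865828329, P(S=10)=399942400/2541865828329, P(S=12)=84198400/2541865828329, P(S=14)=14734720/2541865828329, P(S=16)=2104960/2541865828329, P(S=18)=239200/2541865828329, P(S=20)=20800/2541865828329, P(S=22)=1300/2541865828329, P(S=24)=52/2541865828329, P(S=26)=1/2541865828329
E[|S_26|] = Σ_m |m|·P(S_26=m) = 22415696964466/2541865828329

Answer: 22415696964466/2541865828329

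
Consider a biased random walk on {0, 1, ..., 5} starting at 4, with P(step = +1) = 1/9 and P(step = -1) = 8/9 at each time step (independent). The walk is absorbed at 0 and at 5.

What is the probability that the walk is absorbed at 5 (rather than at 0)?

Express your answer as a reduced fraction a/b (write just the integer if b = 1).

Answer: 585/4681

Derivation:
Biased walk: p = 1/9, q = 8/9, r = q/p = 8
Gambler's ruin: P(hit 5 before 0 | start at 4) = (1 - r^a)/(1 - r^N)
r^4 = 4096; r^5 = 32768
P = (1 - 4096) / (1 - 32768) = -4095 / -32767 = 585/4681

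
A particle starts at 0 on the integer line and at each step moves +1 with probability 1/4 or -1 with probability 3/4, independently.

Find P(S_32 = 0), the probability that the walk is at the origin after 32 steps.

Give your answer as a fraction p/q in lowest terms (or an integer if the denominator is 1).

To be at 0 after 32 steps: need exactly 16 steps of +1 and 16 of -1.
Number of such sequences: C(32,16) = 601080390
Each has probability (1/4)^16 · (3/4)^16 = 43046721/18446744073709551616
P = 601080390 · 43046721/18446744073709551616 = 12937269923450595/9223372036854775808

Answer: 12937269923450595/9223372036854775808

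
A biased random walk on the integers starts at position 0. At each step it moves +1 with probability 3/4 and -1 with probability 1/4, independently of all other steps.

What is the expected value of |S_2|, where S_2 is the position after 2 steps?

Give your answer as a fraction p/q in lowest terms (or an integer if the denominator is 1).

S_2 takes values m ≡ 0 (mod 2) with |m| ≤ 2; P(S_2=m) = C(2,(2+m)/2) · (3/4)^((2+m)/2) · (1/4)^((2-m)/2).
Distribution: P(S=-2)=1/16, P(S=0)=3/8, P(S=2)=9/16
E[|S_2|] = Σ_m |m|·P(S_2=m) = 5/4

Answer: 5/4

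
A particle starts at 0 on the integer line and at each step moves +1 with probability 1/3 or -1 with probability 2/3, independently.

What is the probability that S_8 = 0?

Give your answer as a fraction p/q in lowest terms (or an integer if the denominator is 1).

To be at 0 after 8 steps: need exactly 4 steps of +1 and 4 of -1.
Number of such sequences: C(8,4) = 70
Each has probability (1/3)^4 · (2/3)^4 = 16/6561
P = 70 · 16/6561 = 1120/6561

Answer: 1120/6561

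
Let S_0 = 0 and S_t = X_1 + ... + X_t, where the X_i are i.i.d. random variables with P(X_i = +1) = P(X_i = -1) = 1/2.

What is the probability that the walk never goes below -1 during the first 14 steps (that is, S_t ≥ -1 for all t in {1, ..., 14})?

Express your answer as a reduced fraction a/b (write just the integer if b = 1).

Answer: 6435/16384

Derivation:
Let f(t,s) = #length-t paths at position s with S_1..S_t all ≥ -1.
f(t,s) = f(t-1,s-1) + f(t-1,s+1) for s ≥ -1; f(t,s) = 0 for s < -1.
t=0: f(0,0)=1
t=1: f(1,-1)=1 f(1,1)=1
t=2: f(2,0)=2 f(2,2)=1
t=3: f(3,-1)=2 f(3,1)=3 f(3,3)=1
t=4: f(4,0)=5 f(4,2)=4 f(4,4)=1
t=5: f(5,-1)=5 f(5,1)=9 f(5,3)=5 f(5,5)=1
t=6: f(6,0)=14 f(6,2)=14 f(6,4)=6 f(6,6)=1
t=7: f(7,-1)=14 f(7,1)=28 f(7,3)=20 f(7,5)=7 f(7,7)=1
t=8: f(8,0)=42 f(8,2)=48 f(8,4)=27 f(8,6)=8 f(8,8)=1
t=9: f(9,-1)=42 f(9,1)=90 f(9,3)=75 f(9,5)=35 f(9,7)=9 f(9,9)=1
t=10: f(10,0)=132 f(10,2)=165 f(10,4)=110 f(10,6)=44 f(10,8)=10 f(10,10)=1
t=11: f(11,-1)=132 f(11,1)=297 f(11,3)=275 f(11,5)=154 f(11,7)=54 f(11,9)=11 f(11,11)=1
t=12: f(12,0)=429 f(12,2)=572 f(12,4)=429 f(12,6)=208 f(12,8)=65 f(12,10)=12 f(12,12)=1
t=13: f(13,-1)=429 f(13,1)=1001 f(13,3)=1001 f(13,5)=637 f(13,7)=273 f(13,9)=77 f(13,11)=13 f(13,13)=1
t=14: f(14,0)=1430 f(14,2)=2002 f(14,4)=1638 f(14,6)=910 f(14,8)=350 f(14,10)=90 f(14,12)=14 f(14,14)=1
Σ_s f(14,s) = 6435
P = 6435/16384 = 6435/16384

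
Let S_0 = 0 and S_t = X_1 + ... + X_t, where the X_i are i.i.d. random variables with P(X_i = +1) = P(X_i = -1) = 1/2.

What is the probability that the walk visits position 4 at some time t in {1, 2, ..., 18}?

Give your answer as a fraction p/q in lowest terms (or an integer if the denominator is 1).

Count via complement. Let g(t,s) = #length-t paths at position s with S_1..S_t all ≠ 4.
g(t,s) = g(t-1,s-1) + g(t-1,s+1) for s ≠ 4; g(t,4) = 0.
t=0: g(0,0)=1
t=1: g(1,-1)=1 g(1,1)=1
t=2: g(2,-2)=1 g(2,0)=2 g(2,2)=1
t=3: g(3,-3)=1 g(3,-1)=3 g(3,1)=3 g(3,3)=1
t=4: g(4,-4)=1 g(4,-2)=4 g(4,0)=6 g(4,2)=4
t=5: g(5,-5)=1 g(5,-3)=5 g(5,-1)=10 g(5,1)=10 g(5,3)=4
t=6: g(6,-6)=1 g(6,-4)=6 g(6,-2)=15 g(6,0)=20 g(6,2)=14
t=7: g(7,-7)=1 g(7,-5)=7 g(7,-3)=21 g(7,-1)=35 g(7,1)=34 g(7,3)=14
t=8: g(8,-8)=1 g(8,-6)=8 g(8,-4)=28 g(8,-2)=56 g(8,0)=69 g(8,2)=48
t=9: g(9,-9)=1 g(9,-7)=9 g(9,-5)=36 g(9,-3)=84 g(9,-1)=125 g(9,1)=117 g(9,3)=48
t=10: g(10,-10)=1 g(10,-8)=10 g(10,-6)=45 g(10,-4)=120 g(10,-2)=209 g(10,0)=242 g(10,2)=165
t=11: g(11,-11)=1 g(11,-9)=11 g(11,-7)=55 g(11,-5)=165 g(11,-3)=329 g(11,-1)=451 g(11,1)=407 g(11,3)=165
t=12: g(12,-12)=1 g(12,-10)=12 g(12,-8)=66 g(12,-6)=220 g(12,-4)=494 g(12,-2)=780 g(12,0)=858 g(12,2)=572
t=13: g(13,-13)=1 g(13,-11)=13 g(13,-9)=78 g(13,-7)=286 g(13,-5)=714 g(13,-3)=1274 g(13,-1)=1638 g(13,1)=1430 g(13,3)=572
t=14: g(14,-14)=1 g(14,-12)=14 g(14,-10)=91 g(14,-8)=364 g(14,-6)=1000 g(14,-4)=1988 g(14,-2)=2912 g(14,0)=3068 g(14,2)=2002
t=15: g(15,-15)=1 g(15,-13)=15 g(15,-11)=105 g(15,-9)=455 g(15,-7)=1364 g(15,-5)=2988 g(15,-3)=4900 g(15,-1)=5980 g(15,1)=5070 g(15,3)=2002
t=16: g(16,-16)=1 g(16,-14)=16 g(16,-12)=120 g(16,-10)=560 g(16,-8)=1819 g(16,-6)=4352 g(16,-4)=7888 g(16,-2)=10880 g(16,0)=11050 g(16,2)=7072
t=17: g(17,-17)=1 g(17,-15)=17 g(17,-13)=136 g(17,-11)=680 g(17,-9)=2379 g(17,-7)=6171 g(17,-5)=12240 g(17,-3)=18768 g(17,-1)=21930 g(17,1)=18122 g(17,3)=7072
t=18: g(18,-18)=1 g(18,-16)=18 g(18,-14)=153 g(18,-12)=816 g(18,-10)=3059 g(18,-8)=8550 g(18,-6)=18411 g(18,-4)=31008 g(18,-2)=40698 g(18,0)=40052 g(18,2)=25194
Paths never hitting 4: Σ_s g(18,s) = 167960
Paths hitting 4: 2^18 - 167960 = 94184
P = 94184/262144 = 11773/32768

Answer: 11773/32768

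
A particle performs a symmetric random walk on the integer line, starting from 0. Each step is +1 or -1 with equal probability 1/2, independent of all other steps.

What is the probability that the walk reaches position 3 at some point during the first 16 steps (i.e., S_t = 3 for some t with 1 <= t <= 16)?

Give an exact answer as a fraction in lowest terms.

Count via complement. Let g(t,s) = #length-t paths at position s with S_1..S_t all ≠ 3.
g(t,s) = g(t-1,s-1) + g(t-1,s+1) for s ≠ 3; g(t,3) = 0.
t=0: g(0,0)=1
t=1: g(1,-1)=1 g(1,1)=1
t=2: g(2,-2)=1 g(2,0)=2 g(2,2)=1
t=3: g(3,-3)=1 g(3,-1)=3 g(3,1)=3
t=4: g(4,-4)=1 g(4,-2)=4 g(4,0)=6 g(4,2)=3
t=5: g(5,-5)=1 g(5,-3)=5 g(5,-1)=10 g(5,1)=9
t=6: g(6,-6)=1 g(6,-4)=6 g(6,-2)=15 g(6,0)=19 g(6,2)=9
t=7: g(7,-7)=1 g(7,-5)=7 g(7,-3)=21 g(7,-1)=34 g(7,1)=28
t=8: g(8,-8)=1 g(8,-6)=8 g(8,-4)=28 g(8,-2)=55 g(8,0)=62 g(8,2)=28
t=9: g(9,-9)=1 g(9,-7)=9 g(9,-5)=36 g(9,-3)=83 g(9,-1)=117 g(9,1)=90
t=10: g(10,-10)=1 g(10,-8)=10 g(10,-6)=45 g(10,-4)=119 g(10,-2)=200 g(10,0)=207 g(10,2)=90
t=11: g(11,-11)=1 g(11,-9)=11 g(11,-7)=55 g(11,-5)=164 g(11,-3)=319 g(11,-1)=407 g(11,1)=297
t=12: g(12,-12)=1 g(12,-10)=12 g(12,-8)=66 g(12,-6)=219 g(12,-4)=483 g(12,-2)=726 g(12,0)=704 g(12,2)=297
t=13: g(13,-13)=1 g(13,-11)=13 g(13,-9)=78 g(13,-7)=285 g(13,-5)=702 g(13,-3)=1209 g(13,-1)=1430 g(13,1)=1001
t=14: g(14,-14)=1 g(14,-12)=14 g(14,-10)=91 g(14,-8)=363 g(14,-6)=987 g(14,-4)=1911 g(14,-2)=2639 g(14,0)=2431 g(14,2)=1001
t=15: g(15,-15)=1 g(15,-13)=15 g(15,-11)=105 g(15,-9)=454 g(15,-7)=1350 g(15,-5)=2898 g(15,-3)=4550 g(15,-1)=5070 g(15,1)=3432
t=16: g(16,-16)=1 g(16,-14)=16 g(16,-12)=120 g(16,-10)=559 g(16,-8)=1804 g(16,-6)=4248 g(16,-4)=7448 g(16,-2)=9620 g(16,0)=8502 g(16,2)=3432
Paths never hitting 3: Σ_s g(16,s) = 35750
Paths hitting 3: 2^16 - 35750 = 29786
P = 29786/65536 = 14893/32768

Answer: 14893/32768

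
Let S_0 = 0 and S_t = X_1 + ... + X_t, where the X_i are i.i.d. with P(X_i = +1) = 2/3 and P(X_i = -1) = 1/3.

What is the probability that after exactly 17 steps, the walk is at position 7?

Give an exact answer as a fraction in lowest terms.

To reach position 7 after 17 steps: need 12 steps of +1 and 5 steps of -1.
Number of such sequences: C(17,12) = 6188
Each has probability (2/3)^12 · (1/3)^5 = 4096/129140163
P = 6188 · 4096/129140163 = 25346048/129140163

Answer: 25346048/129140163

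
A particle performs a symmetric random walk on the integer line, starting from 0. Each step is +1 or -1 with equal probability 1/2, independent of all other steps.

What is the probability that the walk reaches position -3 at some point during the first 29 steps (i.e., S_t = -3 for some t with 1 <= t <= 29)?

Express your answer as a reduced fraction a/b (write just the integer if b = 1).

Answer: 313889477/536870912

Derivation:
Count via complement. Let g(t,s) = #length-t paths at position s with S_1..S_t all ≠ -3.
g(t,s) = g(t-1,s-1) + g(t-1,s+1) for s ≠ -3; g(t,-3) = 0.
t=0: g(0,0)=1
t=1: g(1,-1)=1 g(1,1)=1
t=2: g(2,-2)=1 g(2,0)=2 g(2,2)=1
t=3: g(3,-1)=3 g(3,1)=3 g(3,3)=1
t=4: g(4,-2)=3 g(4,0)=6 g(4,2)=4 g(4,4)=1
t=5: g(5,-1)=9 g(5,1)=10 g(5,3)=5 g(5,5)=1
t=6: g(6,-2)=9 g(6,0)=19 g(6,2)=15 g(6,4)=6 g(6,6)=1
t=7: g(7,-1)=28 g(7,1)=34 g(7,3)=21 g(7,5)=7 g(7,7)=1
t=8: g(8,-2)=28 g(8,0)=62 g(8,2)=55 g(8,4)=28 g(8,6)=8 g(8,8)=1
t=9: g(9,-1)=90 g(9,1)=117 g(9,3)=83 g(9,5)=36 g(9,7)=9 g(9,9)=1
t=10: g(10,-2)=90 g(10,0)=207 g(10,2)=200 g(10,4)=119 g(10,6)=45 g(10,8)=10 g(10,10)=1
t=11: g(11,-1)=297 g(11,1)=407 g(11,3)=319 g(11,5)=164 g(11,7)=55 g(11,9)=11 g(11,11)=1
t=12: g(12,-2)=297 g(12,0)=704 g(12,2)=726 g(12,4)=483 g(12,6)=219 g(12,8)=66 g(12,10)=12 g(12,12)=1
t=13: g(13,-1)=1001 g(13,1)=1430 g(13,3)=1209 g(13,5)=702 g(13,7)=285 g(13,9)=78 g(13,11)=13 g(13,13)=1
t=14: g(14,-2)=1001 g(14,0)=2431 g(14,2)=2639 g(14,4)=1911 g(14,6)=987 g(14,8)=363 g(14,10)=91 g(14,12)=14 g(14,14)=1
t=15: g(15,-1)=3432 g(15,1)=5070 g(15,3)=4550 g(15,5)=2898 g(15,7)=1350 g(15,9)=454 g(15,11)=105 g(15,13)=15 g(15,15)=1
t=16: g(16,-2)=3432 g(16,0)=8502 g(16,2)=9620 g(16,4)=7448 g(16,6)=4248 g(16,8)=1804 g(16,10)=559 g(16,12)=120 g(16,14)=16 g(16,16)=1
t=17: g(17,-1)=11934 g(17,1)=18122 g(17,3)=17068 g(17,5)=11696 g(17,7)=6052 g(17,9)=2363 g(17,11)=679 g(17,13)=136 g(17,15)=17 g(17,17)=1
t=18: g(18,-2)=11934 g(18,0)=30056 g(18,2)=35190 g(18,4)=28764 g(18,6)=17748 g(18,8)=8415 g(18,10)=3042 g(18,12)=815 g(18,14)=153 g(18,16)=18 g(18,18)=1
t=19: g(19,-1)=41990 g(19,1)=65246 g(19,3)=63954 g(19,5)=46512 g(19,7)=26163 g(19,9)=11457 g(19,11)=3857 g(19,13)=968 g(19,15)=171 g(19,17)=19 g(19,19)=1
t=20: g(20,-2)=41990 g(20,0)=107236 g(20,2)=129200 g(20,4)=110466 g(20,6)=72675 g(20,8)=37620 g(20,10)=15314 g(20,12)=4825 g(20,14)=1139 g(20,16)=190 g(20,18)=20 g(20,20)=1
t=21: g(21,-1)=149226 g(21,1)=236436 g(21,3)=239666 g(21,5)=183141 g(21,7)=110295 g(21,9)=52934 g(21,11)=20139 g(21,13)=5964 g(21,15)=1329 g(21,17)=210 g(21,19)=21 g(21,21)=1
t=22: g(22,-2)=149226 g(22,0)=385662 g(22,2)=476102 g(22,4)=422807 g(22,6)=293436 g(22,8)=163229 g(22,10)=73073 g(22,12)=26103 g(22,14)=7293 g(22,16)=1539 g(22,18)=231 g(22,20)=22 g(22,22)=1
t=23: g(23,-1)=534888 g(23,1)=861764 g(23,3)=898909 g(23,5)=716243 g(23,7)=456665 g(23,9)=236302 g(23,11)=99176 g(23,13)=33396 g(23,15)=8832 g(23,17)=1770 g(23,19)=253 g(23,21)=23 g(23,23)=1
t=24: g(24,-2)=534888 g(24,0)=1396652 g(24,2)=1760673 g(24,4)=1615152 g(24,6)=1172908 g(24,8)=692967 g(24,10)=335478 g(24,12)=132572 g(24,14)=42228 g(24,16)=10602 g(24,18)=2023 g(24,20)=276 g(24,22)=24 g(24,24)=1
t=25: g(25,-1)=1931540 g(25,1)=3157325 g(25,3)=3375825 g(25,5)=2788060 g(25,7)=1865875 g(25,9)=1028445 g(25,11)=468050 g(25,13)=174800 g(25,15)=52830 g(25,17)=12625 g(25,19)=2299 g(25,21)=300 g(25,23)=25 g(25,25)=1
t=26: g(26,-2)=1931540 g(26,0)=5088865 g(26,2)=6533150 g(26,4)=6163885 g(26,6)=4653935 g(26,8)=2894320 g(26,10)=1496495 g(26,12)=642850 g(26,14)=227630 g(26,16)=65455 g(26,18)=14924 g(26,20)=2599 g(26,22)=325 g(26,24)=26 g(26,26)=1
t=27: g(27,-1)=7020405 g(27,1)=11622015 g(27,3)=12697035 g(27,5)=10817820 g(27,7)=7548255 g(27,9)=4390815 g(27,11)=2139345 g(27,13)=870480 g(27,15)=293085 g(27,17)=80379 g(27,19)=17523 g(27,21)=2924 g(27,23)=351 g(27,25)=27 g(27,27)=1
t=28: g(28,-2)=7020405 g(28,0)=18642420 g(28,2)=24319050 g(28,4)=23514855 g(28,6)=18366075 g(28,8)=11939070 g(28,10)=6530160 g(28,12)=3009825 g(28,14)=1163565 g(28,16)=373464 g(28,18)=97902 g(28,20)=20447 g(28,22)=3275 g(28,24)=378 g(28,26)=28 g(28,28)=1
t=29: g(29,-1)=25662825 g(29,1)=42961470 g(29,3)=47833905 g(29,5)=41880930 g(29,7)=30305145 g(29,9)=18469230 g(29,11)=9539985 g(29,13)=4173390 g(29,15)=1537029 g(29,17)=471366 g(29,19)=118349 g(29,21)=23722 g(29,23)=3653 g(29,25)=406 g(29,27)=29 g(29,29)=1
Paths never hitting -3: Σ_s g(29,s) = 222981435
Paths hitting -3: 2^29 - 222981435 = 313889477
P = 313889477/536870912 = 313889477/536870912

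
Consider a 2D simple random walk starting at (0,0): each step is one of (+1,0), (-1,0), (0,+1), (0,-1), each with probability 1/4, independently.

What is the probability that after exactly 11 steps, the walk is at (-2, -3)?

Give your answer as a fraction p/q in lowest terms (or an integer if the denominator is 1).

Let h be the number of horizontal steps (so 11-h are vertical). To end at (-2,-3) need (h-2)/2 right-steps and ((11-h)-3)/2 up-steps.
Sum over h with 2 ≤ h ≤ 8, h ≡ 0 (mod 2), 11-h ≡ 1 (mod 2):
h=2: C(11,2)·C(2,0)·C(9,3) = 55·1·84 = 4620
h=4: C(11,4)·C(4,1)·C(7,2) = 330·4·21 = 27720
h=6: C(11,6)·C(6,2)·C(5,1) = 462·15·5 = 34650
h=8: C(11,8)·C(8,3)·C(3,0) = 165·56·1 = 9240
Total favorable: 76230
Total paths: 4^11 = 4194304
P = 76230/4194304 = 38115/2097152

Answer: 38115/2097152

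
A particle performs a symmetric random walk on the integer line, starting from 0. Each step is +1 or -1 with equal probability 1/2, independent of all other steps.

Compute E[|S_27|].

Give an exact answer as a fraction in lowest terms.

Answer: 35102025/8388608

Derivation:
S_27 takes values m ≡ 1 (mod 2) with |m| ≤ 27; P(S_27=m) = C(27,(27+m)/2)/2^27.
Total paths: 2^27 = 134217728
Distribution: P(S=-27)=1/134217728, P(S=-25)=27/134217728, P(S=-23)=351/134217728, P(S=-21)=2925/134217728, P(S=-19)=17550/134217728, P(S=-17)=80730/134217728, P(S=-15)=296010/134217728, P(S=-13)=888030/134217728, P(S=-11)=2220075/134217728, P(S=-9)=4686825/134217728, P(S=-7)=8436285/134217728, P(S=-5)=13037895/134217728, P(S=-3)=17383860/134217728, P(S=-1)=20058300/134217728, P(S=1)=20058300/134217728, P(S=3)=17383860/134217728, P(S=5)=13037895/134217728, P(S=7)=8436285/134217728, P(S=9)=4686825/134217728, P(S=11)=2220075/134217728, P(S=13)=888030/134217728, P(S=15)=296010/134217728, P(S=17)=80730/134217728, P(S=19)=17550/134217728, P(S=21)=2925/134217728, P(S=23)=351/134217728, P(S=25)=27/134217728, P(S=27)=1/134217728
E[|S_27|] = Σ_m |m|·P(S_27=m) = 561632400/134217728 = 35102025/8388608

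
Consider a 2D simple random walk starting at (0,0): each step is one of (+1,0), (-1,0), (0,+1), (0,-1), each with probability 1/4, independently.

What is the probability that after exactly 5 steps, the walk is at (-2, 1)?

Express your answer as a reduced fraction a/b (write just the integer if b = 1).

Answer: 25/512

Derivation:
Let h be the number of horizontal steps (so 5-h are vertical). To end at (-2,1) need (h-2)/2 right-steps and ((5-h)+1)/2 up-steps.
Sum over h with 2 ≤ h ≤ 4, h ≡ 0 (mod 2), 5-h ≡ 1 (mod 2):
h=2: C(5,2)·C(2,0)·C(3,2) = 10·1·3 = 30
h=4: C(5,4)·C(4,1)·C(1,1) = 5·4·1 = 20
Total favorable: 50
Total paths: 4^5 = 1024
P = 50/1024 = 25/512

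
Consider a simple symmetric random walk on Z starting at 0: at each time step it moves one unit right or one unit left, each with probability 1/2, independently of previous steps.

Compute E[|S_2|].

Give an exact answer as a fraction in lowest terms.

Answer: 1

Derivation:
S_2 takes values m ≡ 0 (mod 2) with |m| ≤ 2; P(S_2=m) = C(2,(2+m)/2)/2^2.
Total paths: 2^2 = 4
Distribution: P(S=-2)=1/4, P(S=0)=2/4, P(S=2)=1/4
E[|S_2|] = Σ_m |m|·P(S_2=m) = 4/4 = 1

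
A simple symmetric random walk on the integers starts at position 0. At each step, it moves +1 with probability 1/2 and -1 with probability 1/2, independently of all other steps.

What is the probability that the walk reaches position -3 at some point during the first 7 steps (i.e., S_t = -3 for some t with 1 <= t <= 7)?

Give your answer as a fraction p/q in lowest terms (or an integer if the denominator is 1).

Answer: 37/128

Derivation:
Count via complement. Let g(t,s) = #length-t paths at position s with S_1..S_t all ≠ -3.
g(t,s) = g(t-1,s-1) + g(t-1,s+1) for s ≠ -3; g(t,-3) = 0.
t=0: g(0,0)=1
t=1: g(1,-1)=1 g(1,1)=1
t=2: g(2,-2)=1 g(2,0)=2 g(2,2)=1
t=3: g(3,-1)=3 g(3,1)=3 g(3,3)=1
t=4: g(4,-2)=3 g(4,0)=6 g(4,2)=4 g(4,4)=1
t=5: g(5,-1)=9 g(5,1)=10 g(5,3)=5 g(5,5)=1
t=6: g(6,-2)=9 g(6,0)=19 g(6,2)=15 g(6,4)=6 g(6,6)=1
t=7: g(7,-1)=28 g(7,1)=34 g(7,3)=21 g(7,5)=7 g(7,7)=1
Paths never hitting -3: Σ_s g(7,s) = 91
Paths hitting -3: 2^7 - 91 = 37
P = 37/128 = 37/128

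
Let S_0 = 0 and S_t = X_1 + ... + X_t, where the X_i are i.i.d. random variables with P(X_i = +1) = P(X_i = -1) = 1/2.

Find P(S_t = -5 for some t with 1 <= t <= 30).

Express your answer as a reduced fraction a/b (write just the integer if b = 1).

Count via complement. Let g(t,s) = #length-t paths at position s with S_1..S_t all ≠ -5.
g(t,s) = g(t-1,s-1) + g(t-1,s+1) for s ≠ -5; g(t,-5) = 0.
t=0: g(0,0)=1
t=1: g(1,-1)=1 g(1,1)=1
t=2: g(2,-2)=1 g(2,0)=2 g(2,2)=1
t=3: g(3,-3)=1 g(3,-1)=3 g(3,1)=3 g(3,3)=1
t=4: g(4,-4)=1 g(4,-2)=4 g(4,0)=6 g(4,2)=4 g(4,4)=1
t=5: g(5,-3)=5 g(5,-1)=10 g(5,1)=10 g(5,3)=5 g(5,5)=1
t=6: g(6,-4)=5 g(6,-2)=15 g(6,0)=20 g(6,2)=15 g(6,4)=6 g(6,6)=1
t=7: g(7,-3)=20 g(7,-1)=35 g(7,1)=35 g(7,3)=21 g(7,5)=7 g(7,7)=1
t=8: g(8,-4)=20 g(8,-2)=55 g(8,0)=70 g(8,2)=56 g(8,4)=28 g(8,6)=8 g(8,8)=1
t=9: g(9,-3)=75 g(9,-1)=125 g(9,1)=126 g(9,3)=84 g(9,5)=36 g(9,7)=9 g(9,9)=1
t=10: g(10,-4)=75 g(10,-2)=200 g(10,0)=251 g(10,2)=210 g(10,4)=120 g(10,6)=45 g(10,8)=10 g(10,10)=1
t=11: g(11,-3)=275 g(11,-1)=451 g(11,1)=461 g(11,3)=330 g(11,5)=165 g(11,7)=55 g(11,9)=11 g(11,11)=1
t=12: g(12,-4)=275 g(12,-2)=726 g(12,0)=912 g(12,2)=791 g(12,4)=495 g(12,6)=220 g(12,8)=66 g(12,10)=12 g(12,12)=1
t=13: g(13,-3)=1001 g(13,-1)=1638 g(13,1)=1703 g(13,3)=1286 g(13,5)=715 g(13,7)=286 g(13,9)=78 g(13,11)=13 g(13,13)=1
t=14: g(14,-4)=1001 g(14,-2)=2639 g(14,0)=3341 g(14,2)=2989 g(14,4)=2001 g(14,6)=1001 g(14,8)=364 g(14,10)=91 g(14,12)=14 g(14,14)=1
t=15: g(15,-3)=3640 g(15,-1)=5980 g(15,1)=6330 g(15,3)=4990 g(15,5)=3002 g(15,7)=1365 g(15,9)=455 g(15,11)=105 g(15,13)=15 g(15,15)=1
t=16: g(16,-4)=3640 g(16,-2)=9620 g(16,0)=12310 g(16,2)=11320 g(16,4)=7992 g(16,6)=4367 g(16,8)=1820 g(16,10)=560 g(16,12)=120 g(16,14)=16 g(16,16)=1
t=17: g(17,-3)=13260 g(17,-1)=21930 g(17,1)=23630 g(17,3)=19312 g(17,5)=12359 g(17,7)=6187 g(17,9)=2380 g(17,11)=680 g(17,13)=136 g(17,15)=17 g(17,17)=1
t=18: g(18,-4)=13260 g(18,-2)=35190 g(18,0)=45560 g(18,2)=42942 g(18,4)=31671 g(18,6)=18546 g(18,8)=8567 g(18,10)=3060 g(18,12)=816 g(18,14)=153 g(18,16)=18 g(18,18)=1
t=19: g(19,-3)=48450 g(19,-1)=80750 g(19,1)=88502 g(19,3)=74613 g(19,5)=50217 g(19,7)=27113 g(19,9)=11627 g(19,11)=3876 g(19,13)=969 g(19,15)=171 g(19,17)=19 g(19,19)=1
t=20: g(20,-4)=48450 g(20,-2)=129200 g(20,0)=169252 g(20,2)=163115 g(20,4)=124830 g(20,6)=77330 g(20,8)=38740 g(20,10)=15503 g(20,12)=4845 g(20,14)=1140 g(20,16)=190 g(20,18)=20 g(20,20)=1
t=21: g(21,-3)=177650 g(21,-1)=298452 g(21,1)=332367 g(21,3)=287945 g(21,5)=202160 g(21,7)=116070 g(21,9)=54243 g(21,11)=20348 g(21,13)=5985 g(21,15)=1330 g(21,17)=210 g(21,19)=21 g(21,21)=1
t=22: g(22,-4)=177650 g(22,-2)=476102 g(22,0)=630819 g(22,2)=620312 g(22,4)=490105 g(22,6)=318230 g(22,8)=170313 g(22,10)=74591 g(22,12)=26333 g(22,14)=7315 g(22,16)=1540 g(22,18)=231 g(22,20)=22 g(22,22)=1
t=23: g(23,-3)=653752 g(23,-1)=1106921 g(23,1)=1251131 g(23,3)=1110417 g(23,5)=808335 g(23,7)=488543 g(23,9)=244904 g(23,11)=100924 g(23,13)=33648 g(23,15)=8855 g(23,17)=1771 g(23,19)=253 g(23,21)=23 g(23,23)=1
t=24: g(24,-4)=653752 g(24,-2)=1760673 g(24,0)=2358052 g(24,2)=2361548 g(24,4)=1918752 g(24,6)=1296878 g(24,8)=733447 g(24,10)=345828 g(24,12)=134572 g(24,14)=42503 g(24,16)=10626 g(24,18)=2024 g(24,20)=276 g(24,22)=24 g(24,24)=1
t=25: g(25,-3)=2414425 g(25,-1)=4118725 g(25,1)=4719600 g(25,3)=4280300 g(25,5)=3215630 g(25,7)=2030325 g(25,9)=1079275 g(25,11)=480400 g(25,13)=177075 g(25,15)=53129 g(25,17)=12650 g(25,19)=2300 g(25,21)=300 g(25,23)=25 g(25,25)=1
t=26: g(26,-4)=2414425 g(26,-2)=6533150 g(26,0)=8838325 g(26,2)=8999900 g(26,4)=7495930 g(26,6)=5245955 g(26,8)=3109600 g(26,10)=1559675 g(26,12)=657475 g(26,14)=230204 g(26,16)=65779 g(26,18)=14950 g(26,20)=2600 g(26,22)=325 g(26,24)=26 g(26,26)=1
t=27: g(27,-3)=8947575 g(27,-1)=15371475 g(27,1)=17838225 g(27,3)=16495830 g(27,5)=12741885 g(27,7)=8355555 g(27,9)=4669275 g(27,11)=2217150 g(27,13)=887679 g(27,15)=295983 g(27,17)=80729 g(27,19)=17550 g(27,21)=2925 g(27,23)=351 g(27,25)=27 g(27,27)=1
t=28: g(28,-4)=8947575 g(28,-2)=24319050 g(28,0)=33209700 g(28,2)=34334055 g(28,4)=29237715 g(28,6)=21097440 g(28,8)=13024830 g(28,10)=6886425 g(28,12)=3104829 g(28,14)=1183662 g(28,16)=376712 g(28,18)=98279 g(28,20)=20475 g(28,22)=3276 g(28,24)=378 g(28,26)=28 g(28,28)=1
t=29: g(29,-3)=33266625 g(29,-1)=57528750 g(29,1)=67543755 g(29,3)=63571770 g(29,5)=50335155 g(29,7)=34122270 g(29,9)=19911255 g(29,11)=9991254 g(29,13)=4288491 g(29,15)=1560374 g(29,17)=474991 g(29,19)=118754 g(29,21)=23751 g(29,23)=3654 g(29,25)=406 g(29,27)=29 g(29,29)=1
t=30: g(30,-4)=33266625 g(30,-2)=90795375 g(30,0)=125072505 g(30,2)=131115525 g(30,4)=113906925 g(30,6)=84457425 g(30,8)=54033525 g(30,10)=29902509 g(30,12)=14279745 g(30,14)=5848865 g(30,16)=2035365 g(30,18)=593745 g(30,20)=142505 g(30,22)=27405 g(30,24)=4060 g(30,26)=435 g(30,28)=30 g(30,30)=1
Paths never hitting -5: Σ_s g(30,s) = 685482570
Paths hitting -5: 2^30 - 685482570 = 388259254
P = 388259254/1073741824 = 194129627/536870912

Answer: 194129627/536870912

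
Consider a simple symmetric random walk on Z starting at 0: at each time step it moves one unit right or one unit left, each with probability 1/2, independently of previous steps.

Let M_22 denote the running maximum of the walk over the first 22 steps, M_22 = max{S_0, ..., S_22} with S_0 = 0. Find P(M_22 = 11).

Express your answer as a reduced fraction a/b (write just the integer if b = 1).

Let M_22 = max(S_0,...,S_22). Use the reflection principle: for j ≥ 1, #{paths with M_22 ≥ j} = #{S_22 ≥ j} + #{S_22 ≥ j+1}.
By reflection, #{M_22 ≥ 11} = #{S_22 ≥ 11} + #{S_22 ≥ 12} = 35443 + 35443 = 70886.
#{M_22 ≥ 12} = #{S_22 ≥ 12} + #{S_22 ≥ 13} = 35443 + 9109 = 44552.
#{M_22 = 11} = 70886 - 44552 = 26334.
P(M_22 = 11) = 26334/4194304 = 13167/2097152

Answer: 13167/2097152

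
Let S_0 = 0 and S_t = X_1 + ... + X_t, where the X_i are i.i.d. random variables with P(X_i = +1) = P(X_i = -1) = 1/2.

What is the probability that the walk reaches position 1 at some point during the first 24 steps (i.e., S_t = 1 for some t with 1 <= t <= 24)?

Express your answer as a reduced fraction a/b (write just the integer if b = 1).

Count via complement. Let g(t,s) = #length-t paths at position s with S_1..S_t all ≠ 1.
g(t,s) = g(t-1,s-1) + g(t-1,s+1) for s ≠ 1; g(t,1) = 0.
t=0: g(0,0)=1
t=1: g(1,-1)=1
t=2: g(2,-2)=1 g(2,0)=1
t=3: g(3,-3)=1 g(3,-1)=2
t=4: g(4,-4)=1 g(4,-2)=3 g(4,0)=2
t=5: g(5,-5)=1 g(5,-3)=4 g(5,-1)=5
t=6: g(6,-6)=1 g(6,-4)=5 g(6,-2)=9 g(6,0)=5
t=7: g(7,-7)=1 g(7,-5)=6 g(7,-3)=14 g(7,-1)=14
t=8: g(8,-8)=1 g(8,-6)=7 g(8,-4)=20 g(8,-2)=28 g(8,0)=14
t=9: g(9,-9)=1 g(9,-7)=8 g(9,-5)=27 g(9,-3)=48 g(9,-1)=42
t=10: g(10,-10)=1 g(10,-8)=9 g(10,-6)=35 g(10,-4)=75 g(10,-2)=90 g(10,0)=42
t=11: g(11,-11)=1 g(11,-9)=10 g(11,-7)=44 g(11,-5)=110 g(11,-3)=165 g(11,-1)=132
t=12: g(12,-12)=1 g(12,-10)=11 g(12,-8)=54 g(12,-6)=154 g(12,-4)=275 g(12,-2)=297 g(12,0)=132
t=13: g(13,-13)=1 g(13,-11)=12 g(13,-9)=65 g(13,-7)=208 g(13,-5)=429 g(13,-3)=572 g(13,-1)=429
t=14: g(14,-14)=1 g(14,-12)=13 g(14,-10)=77 g(14,-8)=273 g(14,-6)=637 g(14,-4)=1001 g(14,-2)=1001 g(14,0)=429
t=15: g(15,-15)=1 g(15,-13)=14 g(15,-11)=90 g(15,-9)=350 g(15,-7)=910 g(15,-5)=1638 g(15,-3)=2002 g(15,-1)=1430
t=16: g(16,-16)=1 g(16,-14)=15 g(16,-12)=104 g(16,-10)=440 g(16,-8)=1260 g(16,-6)=2548 g(16,-4)=3640 g(16,-2)=3432 g(16,0)=1430
t=17: g(17,-17)=1 g(17,-15)=16 g(17,-13)=119 g(17,-11)=544 g(17,-9)=1700 g(17,-7)=3808 g(17,-5)=6188 g(17,-3)=7072 g(17,-1)=4862
t=18: g(18,-18)=1 g(18,-16)=17 g(18,-14)=135 g(18,-12)=663 g(18,-10)=2244 g(18,-8)=5508 g(18,-6)=9996 g(18,-4)=13260 g(18,-2)=11934 g(18,0)=4862
t=19: g(19,-19)=1 g(19,-17)=18 g(19,-15)=152 g(19,-13)=798 g(19,-11)=2907 g(19,-9)=7752 g(19,-7)=15504 g(19,-5)=23256 g(19,-3)=25194 g(19,-1)=16796
t=20: g(20,-20)=1 g(20,-18)=19 g(20,-16)=170 g(20,-14)=950 g(20,-12)=3705 g(20,-10)=10659 g(20,-8)=23256 g(20,-6)=38760 g(20,-4)=48450 g(20,-2)=41990 g(20,0)=16796
t=21: g(21,-21)=1 g(21,-19)=20 g(21,-17)=189 g(21,-15)=1120 g(21,-13)=4655 g(21,-11)=14364 g(21,-9)=33915 g(21,-7)=62016 g(21,-5)=87210 g(21,-3)=90440 g(21,-1)=58786
t=22: g(22,-22)=1 g(22,-20)=21 g(22,-18)=209 g(22,-16)=1309 g(22,-14)=5775 g(22,-12)=19019 g(22,-10)=48279 g(22,-8)=95931 g(22,-6)=149226 g(22,-4)=177650 g(22,-2)=149226 g(22,0)=58786
t=23: g(23,-23)=1 g(23,-21)=22 g(23,-19)=230 g(23,-17)=1518 g(23,-15)=7084 g(23,-13)=24794 g(23,-11)=67298 g(23,-9)=144210 g(23,-7)=245157 g(23,-5)=326876 g(23,-3)=326876 g(23,-1)=208012
t=24: g(24,-24)=1 g(24,-22)=23 g(24,-20)=252 g(24,-18)=1748 g(24,-16)=8602 g(24,-14)=31878 g(24,-12)=92092 g(24,-10)=211508 g(24,-8)=389367 g(24,-6)=572033 g(24,-4)=653752 g(24,-2)=534888 g(24,0)=208012
Paths never hitting 1: Σ_s g(24,s) = 2704156
Paths hitting 1: 2^24 - 2704156 = 14073060
P = 14073060/16777216 = 3518265/4194304

Answer: 3518265/4194304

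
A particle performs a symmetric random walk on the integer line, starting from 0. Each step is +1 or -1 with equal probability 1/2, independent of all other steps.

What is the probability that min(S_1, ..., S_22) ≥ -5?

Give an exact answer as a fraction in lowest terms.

Let f(t,s) = #length-t paths at position s with S_1..S_t all ≥ -5.
f(t,s) = f(t-1,s-1) + f(t-1,s+1) for s ≥ -5; f(t,s) = 0 for s < -5.
t=0: f(0,0)=1
t=1: f(1,-1)=1 f(1,1)=1
t=2: f(2,-2)=1 f(2,0)=2 f(2,2)=1
t=3: f(3,-3)=1 f(3,-1)=3 f(3,1)=3 f(3,3)=1
t=4: f(4,-4)=1 f(4,-2)=4 f(4,0)=6 f(4,2)=4 f(4,4)=1
t=5: f(5,-5)=1 f(5,-3)=5 f(5,-1)=10 f(5,1)=10 f(5,3)=5 f(5,5)=1
t=6: f(6,-4)=6 f(6,-2)=15 f(6,0)=20 f(6,2)=15 f(6,4)=6 f(6,6)=1
t=7: f(7,-5)=6 f(7,-3)=21 f(7,-1)=35 f(7,1)=35 f(7,3)=21 f(7,5)=7 f(7,7)=1
t=8: f(8,-4)=27 f(8,-2)=56 f(8,0)=70 f(8,2)=56 f(8,4)=28 f(8,6)=8 f(8,8)=1
t=9: f(9,-5)=27 f(9,-3)=83 f(9,-1)=126 f(9,1)=126 f(9,3)=84 f(9,5)=36 f(9,7)=9 f(9,9)=1
t=10: f(10,-4)=110 f(10,-2)=209 f(10,0)=252 f(10,2)=210 f(10,4)=120 f(10,6)=45 f(10,8)=10 f(10,10)=1
t=11: f(11,-5)=110 f(11,-3)=319 f(11,-1)=461 f(11,1)=462 f(11,3)=330 f(11,5)=165 f(11,7)=55 f(11,9)=11 f(11,11)=1
t=12: f(12,-4)=429 f(12,-2)=780 f(12,0)=923 f(12,2)=792 f(12,4)=495 f(12,6)=220 f(12,8)=66 f(12,10)=12 f(12,12)=1
t=13: f(13,-5)=429 f(13,-3)=1209 f(13,-1)=1703 f(13,1)=1715 f(13,3)=1287 f(13,5)=715 f(13,7)=286 f(13,9)=78 f(13,11)=13 f(13,13)=1
t=14: f(14,-4)=1638 f(14,-2)=2912 f(14,0)=3418 f(14,2)=3002 f(14,4)=2002 f(14,6)=1001 f(14,8)=364 f(14,10)=91 f(14,12)=14 f(14,14)=1
t=15: f(15,-5)=1638 f(15,-3)=4550 f(15,-1)=6330 f(15,1)=6420 f(15,3)=5004 f(15,5)=3003 f(15,7)=1365 f(15,9)=455 f(15,11)=105 f(15,13)=15 f(15,15)=1
t=16: f(16,-4)=6188 f(16,-2)=10880 f(16,0)=12750 f(16,2)=11424 f(16,4)=8007 f(16,6)=4368 f(16,8)=1820 f(16,10)=560 f(16,12)=120 f(16,14)=16 f(16,16)=1
t=17: f(17,-5)=6188 f(17,-3)=17068 f(17,-1)=23630 f(17,1)=24174 f(17,3)=19431 f(17,5)=12375 f(17,7)=6188 f(17,9)=2380 f(17,11)=680 f(17,13)=136 f(17,15)=17 f(17,17)=1
t=18: f(18,-4)=23256 f(18,-2)=40698 f(18,0)=47804 f(18,2)=43605 f(18,4)=31806 f(18,6)=18563 f(18,8)=8568 f(18,10)=3060 f(18,12)=816 f(18,14)=153 f(18,16)=18 f(18,18)=1
t=19: f(19,-5)=23256 f(19,-3)=63954 f(19,-1)=88502 f(19,1)=91409 f(19,3)=75411 f(19,5)=50369 f(19,7)=27131 f(19,9)=11628 f(19,11)=3876 f(19,13)=969 f(19,15)=171 f(19,17)=19 f(19,19)=1
t=20: f(20,-4)=87210 f(20,-2)=152456 f(20,0)=179911 f(20,2)=166820 f(20,4)=125780 f(20,6)=77500 f(20,8)=38759 f(20,10)=15504 f(20,12)=4845 f(20,14)=1140 f(20,16)=190 f(20,18)=20 f(20,20)=1
t=21: f(21,-5)=87210 f(21,-3)=239666 f(21,-1)=332367 f(21,1)=346731 f(21,3)=292600 f(21,5)=203280 f(21,7)=116259 f(21,9)=54263 f(21,11)=20349 f(21,13)=5985 f(21,15)=1330 f(21,17)=210 f(21,19)=21 f(21,21)=1
t=22: f(22,-4)=326876 f(22,-2)=572033 f(22,0)=679098 f(22,2)=639331 f(22,4)=495880 f(22,6)=319539 f(22,8)=170522 f(22,10)=74612 f(22,12)=26334 f(22,14)=7315 f(22,16)=1540 f(22,18)=231 f(22,20)=22 f(22,22)=1
Σ_s f(22,s) = 3313334
P = 3313334/4194304 = 1656667/2097152

Answer: 1656667/2097152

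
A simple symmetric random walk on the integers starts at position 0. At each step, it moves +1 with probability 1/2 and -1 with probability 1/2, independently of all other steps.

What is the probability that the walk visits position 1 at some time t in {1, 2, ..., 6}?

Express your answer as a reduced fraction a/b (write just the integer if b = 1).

Answer: 11/16

Derivation:
Count via complement. Let g(t,s) = #length-t paths at position s with S_1..S_t all ≠ 1.
g(t,s) = g(t-1,s-1) + g(t-1,s+1) for s ≠ 1; g(t,1) = 0.
t=0: g(0,0)=1
t=1: g(1,-1)=1
t=2: g(2,-2)=1 g(2,0)=1
t=3: g(3,-3)=1 g(3,-1)=2
t=4: g(4,-4)=1 g(4,-2)=3 g(4,0)=2
t=5: g(5,-5)=1 g(5,-3)=4 g(5,-1)=5
t=6: g(6,-6)=1 g(6,-4)=5 g(6,-2)=9 g(6,0)=5
Paths never hitting 1: Σ_s g(6,s) = 20
Paths hitting 1: 2^6 - 20 = 44
P = 44/64 = 11/16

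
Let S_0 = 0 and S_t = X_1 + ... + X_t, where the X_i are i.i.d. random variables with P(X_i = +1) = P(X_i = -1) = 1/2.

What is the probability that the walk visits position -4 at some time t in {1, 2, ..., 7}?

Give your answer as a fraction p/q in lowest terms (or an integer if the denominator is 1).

Answer: 1/8

Derivation:
Count via complement. Let g(t,s) = #length-t paths at position s with S_1..S_t all ≠ -4.
g(t,s) = g(t-1,s-1) + g(t-1,s+1) for s ≠ -4; g(t,-4) = 0.
t=0: g(0,0)=1
t=1: g(1,-1)=1 g(1,1)=1
t=2: g(2,-2)=1 g(2,0)=2 g(2,2)=1
t=3: g(3,-3)=1 g(3,-1)=3 g(3,1)=3 g(3,3)=1
t=4: g(4,-2)=4 g(4,0)=6 g(4,2)=4 g(4,4)=1
t=5: g(5,-3)=4 g(5,-1)=10 g(5,1)=10 g(5,3)=5 g(5,5)=1
t=6: g(6,-2)=14 g(6,0)=20 g(6,2)=15 g(6,4)=6 g(6,6)=1
t=7: g(7,-3)=14 g(7,-1)=34 g(7,1)=35 g(7,3)=21 g(7,5)=7 g(7,7)=1
Paths never hitting -4: Σ_s g(7,s) = 112
Paths hitting -4: 2^7 - 112 = 16
P = 16/128 = 1/8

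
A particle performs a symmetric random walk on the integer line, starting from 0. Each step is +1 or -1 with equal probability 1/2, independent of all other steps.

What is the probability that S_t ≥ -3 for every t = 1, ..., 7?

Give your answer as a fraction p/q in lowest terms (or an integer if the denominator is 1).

Answer: 7/8

Derivation:
Let f(t,s) = #length-t paths at position s with S_1..S_t all ≥ -3.
f(t,s) = f(t-1,s-1) + f(t-1,s+1) for s ≥ -3; f(t,s) = 0 for s < -3.
t=0: f(0,0)=1
t=1: f(1,-1)=1 f(1,1)=1
t=2: f(2,-2)=1 f(2,0)=2 f(2,2)=1
t=3: f(3,-3)=1 f(3,-1)=3 f(3,1)=3 f(3,3)=1
t=4: f(4,-2)=4 f(4,0)=6 f(4,2)=4 f(4,4)=1
t=5: f(5,-3)=4 f(5,-1)=10 f(5,1)=10 f(5,3)=5 f(5,5)=1
t=6: f(6,-2)=14 f(6,0)=20 f(6,2)=15 f(6,4)=6 f(6,6)=1
t=7: f(7,-3)=14 f(7,-1)=34 f(7,1)=35 f(7,3)=21 f(7,5)=7 f(7,7)=1
Σ_s f(7,s) = 112
P = 112/128 = 7/8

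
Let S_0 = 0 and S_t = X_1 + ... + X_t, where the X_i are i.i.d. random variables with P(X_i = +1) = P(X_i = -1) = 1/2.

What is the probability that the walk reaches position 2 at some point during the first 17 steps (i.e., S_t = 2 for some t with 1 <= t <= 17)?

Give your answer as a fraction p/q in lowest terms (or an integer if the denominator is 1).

Answer: 20613/32768

Derivation:
Count via complement. Let g(t,s) = #length-t paths at position s with S_1..S_t all ≠ 2.
g(t,s) = g(t-1,s-1) + g(t-1,s+1) for s ≠ 2; g(t,2) = 0.
t=0: g(0,0)=1
t=1: g(1,-1)=1 g(1,1)=1
t=2: g(2,-2)=1 g(2,0)=2
t=3: g(3,-3)=1 g(3,-1)=3 g(3,1)=2
t=4: g(4,-4)=1 g(4,-2)=4 g(4,0)=5
t=5: g(5,-5)=1 g(5,-3)=5 g(5,-1)=9 g(5,1)=5
t=6: g(6,-6)=1 g(6,-4)=6 g(6,-2)=14 g(6,0)=14
t=7: g(7,-7)=1 g(7,-5)=7 g(7,-3)=20 g(7,-1)=28 g(7,1)=14
t=8: g(8,-8)=1 g(8,-6)=8 g(8,-4)=27 g(8,-2)=48 g(8,0)=42
t=9: g(9,-9)=1 g(9,-7)=9 g(9,-5)=35 g(9,-3)=75 g(9,-1)=90 g(9,1)=42
t=10: g(10,-10)=1 g(10,-8)=10 g(10,-6)=44 g(10,-4)=110 g(10,-2)=165 g(10,0)=132
t=11: g(11,-11)=1 g(11,-9)=11 g(11,-7)=54 g(11,-5)=154 g(11,-3)=275 g(11,-1)=297 g(11,1)=132
t=12: g(12,-12)=1 g(12,-10)=12 g(12,-8)=65 g(12,-6)=208 g(12,-4)=429 g(12,-2)=572 g(12,0)=429
t=13: g(13,-13)=1 g(13,-11)=13 g(13,-9)=77 g(13,-7)=273 g(13,-5)=637 g(13,-3)=1001 g(13,-1)=1001 g(13,1)=429
t=14: g(14,-14)=1 g(14,-12)=14 g(14,-10)=90 g(14,-8)=350 g(14,-6)=910 g(14,-4)=1638 g(14,-2)=2002 g(14,0)=1430
t=15: g(15,-15)=1 g(15,-13)=15 g(15,-11)=104 g(15,-9)=440 g(15,-7)=1260 g(15,-5)=2548 g(15,-3)=3640 g(15,-1)=3432 g(15,1)=1430
t=16: g(16,-16)=1 g(16,-14)=16 g(16,-12)=119 g(16,-10)=544 g(16,-8)=1700 g(16,-6)=3808 g(16,-4)=6188 g(16,-2)=7072 g(16,0)=4862
t=17: g(17,-17)=1 g(17,-15)=17 g(17,-13)=135 g(17,-11)=663 g(17,-9)=2244 g(17,-7)=5508 g(17,-5)=9996 g(17,-3)=13260 g(17,-1)=11934 g(17,1)=4862
Paths never hitting 2: Σ_s g(17,s) = 48620
Paths hitting 2: 2^17 - 48620 = 82452
P = 82452/131072 = 20613/32768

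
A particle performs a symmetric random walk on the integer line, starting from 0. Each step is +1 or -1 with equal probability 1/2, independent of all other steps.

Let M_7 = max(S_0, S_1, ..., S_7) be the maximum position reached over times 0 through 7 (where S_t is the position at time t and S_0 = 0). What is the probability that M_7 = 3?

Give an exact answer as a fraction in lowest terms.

Answer: 21/128

Derivation:
Let M_7 = max(S_0,...,S_7). Use the reflection principle: for j ≥ 1, #{paths with M_7 ≥ j} = #{S_7 ≥ j} + #{S_7 ≥ j+1}.
By reflection, #{M_7 ≥ 3} = #{S_7 ≥ 3} + #{S_7 ≥ 4} = 29 + 8 = 37.
#{M_7 ≥ 4} = #{S_7 ≥ 4} + #{S_7 ≥ 5} = 8 + 8 = 16.
#{M_7 = 3} = 37 - 16 = 21.
P(M_7 = 3) = 21/128 = 21/128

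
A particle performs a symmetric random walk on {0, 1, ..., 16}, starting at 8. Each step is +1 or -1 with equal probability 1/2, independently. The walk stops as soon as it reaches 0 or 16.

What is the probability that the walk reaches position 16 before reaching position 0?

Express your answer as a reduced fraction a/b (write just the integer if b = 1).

Symmetric walk (p = 1/2): the harmonic-function argument gives P(hit 16 before 0 | start at 8) = a/N.
P = 8/16 = 1/2

Answer: 1/2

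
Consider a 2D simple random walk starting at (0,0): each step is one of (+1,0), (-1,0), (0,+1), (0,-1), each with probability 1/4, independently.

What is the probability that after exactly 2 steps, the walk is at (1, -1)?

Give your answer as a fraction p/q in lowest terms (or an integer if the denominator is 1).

Answer: 1/8

Derivation:
Let h be the number of horizontal steps (so 2-h are vertical). To end at (1,-1) need (h+1)/2 right-steps and ((2-h)-1)/2 up-steps.
Sum over h with 1 ≤ h ≤ 1, h ≡ 1 (mod 2), 2-h ≡ 1 (mod 2):
h=1: C(2,1)·C(1,1)·C(1,0) = 2·1·1 = 2
Total favorable: 2
Total paths: 4^2 = 16
P = 2/16 = 1/8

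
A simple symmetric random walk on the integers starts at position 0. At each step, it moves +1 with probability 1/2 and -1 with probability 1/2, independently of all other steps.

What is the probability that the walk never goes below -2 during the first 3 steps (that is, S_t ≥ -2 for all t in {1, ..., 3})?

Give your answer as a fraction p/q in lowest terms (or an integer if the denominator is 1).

Answer: 7/8

Derivation:
Let f(t,s) = #length-t paths at position s with S_1..S_t all ≥ -2.
f(t,s) = f(t-1,s-1) + f(t-1,s+1) for s ≥ -2; f(t,s) = 0 for s < -2.
t=0: f(0,0)=1
t=1: f(1,-1)=1 f(1,1)=1
t=2: f(2,-2)=1 f(2,0)=2 f(2,2)=1
t=3: f(3,-1)=3 f(3,1)=3 f(3,3)=1
Σ_s f(3,s) = 7
P = 7/8 = 7/8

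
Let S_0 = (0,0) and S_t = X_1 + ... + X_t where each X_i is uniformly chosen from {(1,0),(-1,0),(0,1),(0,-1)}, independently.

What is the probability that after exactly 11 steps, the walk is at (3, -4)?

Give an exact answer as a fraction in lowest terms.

Let h be the number of horizontal steps (so 11-h are vertical). To end at (3,-4) need (h+3)/2 right-steps and ((11-h)-4)/2 up-steps.
Sum over h with 3 ≤ h ≤ 7, h ≡ 1 (mod 2), 11-h ≡ 0 (mod 2):
h=3: C(11,3)·C(3,3)·C(8,2) = 165·1·28 = 4620
h=5: C(11,5)·C(5,4)·C(6,1) = 462·5·6 = 13860
h=7: C(11,7)·C(7,5)·C(4,0) = 330·21·1 = 6930
Total favorable: 25410
Total paths: 4^11 = 4194304
P = 25410/4194304 = 12705/2097152

Answer: 12705/2097152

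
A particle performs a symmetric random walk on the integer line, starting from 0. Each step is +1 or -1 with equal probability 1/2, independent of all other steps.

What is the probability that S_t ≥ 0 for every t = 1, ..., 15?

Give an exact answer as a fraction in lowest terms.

Answer: 6435/32768

Derivation:
Let f(t,s) = #length-t paths at position s with S_1..S_t all ≥ 0.
f(t,s) = f(t-1,s-1) + f(t-1,s+1) for s ≥ 0; f(t,s) = 0 for s < 0.
t=0: f(0,0)=1
t=1: f(1,1)=1
t=2: f(2,0)=1 f(2,2)=1
t=3: f(3,1)=2 f(3,3)=1
t=4: f(4,0)=2 f(4,2)=3 f(4,4)=1
t=5: f(5,1)=5 f(5,3)=4 f(5,5)=1
t=6: f(6,0)=5 f(6,2)=9 f(6,4)=5 f(6,6)=1
t=7: f(7,1)=14 f(7,3)=14 f(7,5)=6 f(7,7)=1
t=8: f(8,0)=14 f(8,2)=28 f(8,4)=20 f(8,6)=7 f(8,8)=1
t=9: f(9,1)=42 f(9,3)=48 f(9,5)=27 f(9,7)=8 f(9,9)=1
t=10: f(10,0)=42 f(10,2)=90 f(10,4)=75 f(10,6)=35 f(10,8)=9 f(10,10)=1
t=11: f(11,1)=132 f(11,3)=165 f(11,5)=110 f(11,7)=44 f(11,9)=10 f(11,11)=1
t=12: f(12,0)=132 f(12,2)=297 f(12,4)=275 f(12,6)=154 f(12,8)=54 f(12,10)=11 f(12,12)=1
t=13: f(13,1)=429 f(13,3)=572 f(13,5)=429 f(13,7)=208 f(13,9)=65 f(13,11)=12 f(13,13)=1
t=14: f(14,0)=429 f(14,2)=1001 f(14,4)=1001 f(14,6)=637 f(14,8)=273 f(14,10)=77 f(14,12)=13 f(14,14)=1
t=15: f(15,1)=1430 f(15,3)=2002 f(15,5)=1638 f(15,7)=910 f(15,9)=350 f(15,11)=90 f(15,13)=14 f(15,15)=1
Σ_s f(15,s) = 6435
P = 6435/32768 = 6435/32768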